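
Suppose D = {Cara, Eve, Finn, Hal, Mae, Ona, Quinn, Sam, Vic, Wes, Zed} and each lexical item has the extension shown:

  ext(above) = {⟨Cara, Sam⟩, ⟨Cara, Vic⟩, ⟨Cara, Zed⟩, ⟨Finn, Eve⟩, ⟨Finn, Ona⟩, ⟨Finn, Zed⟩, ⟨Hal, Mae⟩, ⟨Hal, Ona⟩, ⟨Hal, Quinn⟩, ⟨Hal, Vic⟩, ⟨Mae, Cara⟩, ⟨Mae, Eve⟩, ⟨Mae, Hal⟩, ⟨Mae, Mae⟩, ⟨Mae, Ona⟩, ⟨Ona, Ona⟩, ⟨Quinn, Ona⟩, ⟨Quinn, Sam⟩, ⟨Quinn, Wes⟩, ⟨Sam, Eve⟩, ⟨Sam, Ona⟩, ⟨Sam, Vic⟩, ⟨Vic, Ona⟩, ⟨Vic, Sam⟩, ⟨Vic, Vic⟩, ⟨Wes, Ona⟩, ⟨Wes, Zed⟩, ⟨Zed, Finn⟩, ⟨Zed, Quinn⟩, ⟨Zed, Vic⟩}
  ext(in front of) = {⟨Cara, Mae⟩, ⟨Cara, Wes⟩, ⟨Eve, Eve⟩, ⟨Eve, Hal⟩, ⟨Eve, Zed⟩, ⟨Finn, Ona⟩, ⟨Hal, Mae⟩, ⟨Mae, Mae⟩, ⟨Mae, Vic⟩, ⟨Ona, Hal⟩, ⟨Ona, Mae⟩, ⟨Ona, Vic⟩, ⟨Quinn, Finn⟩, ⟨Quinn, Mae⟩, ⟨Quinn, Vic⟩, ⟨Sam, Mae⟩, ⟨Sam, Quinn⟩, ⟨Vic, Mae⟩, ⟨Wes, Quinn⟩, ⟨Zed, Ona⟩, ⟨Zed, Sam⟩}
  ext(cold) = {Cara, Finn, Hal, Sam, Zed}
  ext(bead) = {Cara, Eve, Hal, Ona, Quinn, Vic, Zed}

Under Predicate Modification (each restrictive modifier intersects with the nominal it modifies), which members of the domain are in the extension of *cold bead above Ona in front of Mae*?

{Hal}

⟦above Ona⟧ = {x : ⟨x, Ona⟩ ∈ ⟦above⟧} = {Finn, Hal, Mae, Ona, Quinn, Sam, Vic, Wes}
⟦in front of Mae⟧ = {x : ⟨x, Mae⟩ ∈ ⟦in front of⟧} = {Cara, Hal, Mae, Ona, Quinn, Sam, Vic}
⟦bead⟧ = {Cara, Eve, Hal, Ona, Quinn, Vic, Zed}
… ∩ ⟦above Ona⟧ = {Cara, Eve, Hal, Ona, Quinn, Vic, Zed} ∩ {Finn, Hal, Mae, Ona, Quinn, Sam, Vic, Wes} = {Hal, Ona, Quinn, Vic}
… ∩ ⟦in front of Mae⟧ = {Hal, Ona, Quinn, Vic} ∩ {Cara, Hal, Mae, Ona, Quinn, Sam, Vic} = {Hal, Ona, Quinn, Vic}
… ∩ ⟦cold⟧ = {Hal, Ona, Quinn, Vic} ∩ {Cara, Finn, Hal, Sam, Zed} = {Hal}
So ⟦cold bead above Ona in front of Mae⟧ = {Hal}.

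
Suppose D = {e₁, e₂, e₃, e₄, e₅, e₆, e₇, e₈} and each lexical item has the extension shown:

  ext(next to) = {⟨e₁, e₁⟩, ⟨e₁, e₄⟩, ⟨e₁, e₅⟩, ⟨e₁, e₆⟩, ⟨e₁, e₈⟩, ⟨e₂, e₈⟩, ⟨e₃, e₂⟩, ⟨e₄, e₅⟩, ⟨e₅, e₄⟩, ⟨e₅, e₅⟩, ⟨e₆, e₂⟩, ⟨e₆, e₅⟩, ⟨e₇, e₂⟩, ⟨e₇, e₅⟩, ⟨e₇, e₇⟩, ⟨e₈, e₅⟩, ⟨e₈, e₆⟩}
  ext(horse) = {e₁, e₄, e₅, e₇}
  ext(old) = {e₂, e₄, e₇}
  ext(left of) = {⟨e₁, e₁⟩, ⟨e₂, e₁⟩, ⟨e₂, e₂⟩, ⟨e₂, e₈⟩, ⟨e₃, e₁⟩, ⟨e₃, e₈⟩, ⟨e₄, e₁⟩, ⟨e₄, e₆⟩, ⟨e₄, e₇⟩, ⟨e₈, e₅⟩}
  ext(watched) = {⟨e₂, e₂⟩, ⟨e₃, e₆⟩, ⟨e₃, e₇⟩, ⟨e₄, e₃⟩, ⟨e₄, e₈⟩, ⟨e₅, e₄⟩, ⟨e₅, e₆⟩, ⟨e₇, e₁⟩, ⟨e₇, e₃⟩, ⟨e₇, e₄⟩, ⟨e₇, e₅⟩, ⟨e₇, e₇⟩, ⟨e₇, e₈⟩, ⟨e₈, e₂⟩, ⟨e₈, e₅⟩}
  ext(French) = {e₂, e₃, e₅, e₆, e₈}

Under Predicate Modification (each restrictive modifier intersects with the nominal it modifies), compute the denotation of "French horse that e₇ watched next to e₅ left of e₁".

{ }

⟦that e₇ watched⟧ = {x : ⟨e₇, x⟩ ∈ ⟦watched⟧} = {e₁, e₃, e₄, e₅, e₇, e₈}
⟦next to e₅⟧ = {x : ⟨x, e₅⟩ ∈ ⟦next to⟧} = {e₁, e₄, e₅, e₆, e₇, e₈}
⟦left of e₁⟧ = {x : ⟨x, e₁⟩ ∈ ⟦left of⟧} = {e₁, e₂, e₃, e₄}
⟦horse⟧ = {e₁, e₄, e₅, e₇}
… ∩ ⟦that e₇ watched⟧ = {e₁, e₄, e₅, e₇} ∩ {e₁, e₃, e₄, e₅, e₇, e₈} = {e₁, e₄, e₅, e₇}
… ∩ ⟦next to e₅⟧ = {e₁, e₄, e₅, e₇} ∩ {e₁, e₄, e₅, e₆, e₇, e₈} = {e₁, e₄, e₅, e₇}
… ∩ ⟦left of e₁⟧ = {e₁, e₄, e₅, e₇} ∩ {e₁, e₂, e₃, e₄} = {e₁, e₄}
… ∩ ⟦French⟧ = {e₁, e₄} ∩ {e₂, e₃, e₅, e₆, e₈} = ∅
So ⟦French horse that e₇ watched next to e₅ left of e₁⟧ = { }.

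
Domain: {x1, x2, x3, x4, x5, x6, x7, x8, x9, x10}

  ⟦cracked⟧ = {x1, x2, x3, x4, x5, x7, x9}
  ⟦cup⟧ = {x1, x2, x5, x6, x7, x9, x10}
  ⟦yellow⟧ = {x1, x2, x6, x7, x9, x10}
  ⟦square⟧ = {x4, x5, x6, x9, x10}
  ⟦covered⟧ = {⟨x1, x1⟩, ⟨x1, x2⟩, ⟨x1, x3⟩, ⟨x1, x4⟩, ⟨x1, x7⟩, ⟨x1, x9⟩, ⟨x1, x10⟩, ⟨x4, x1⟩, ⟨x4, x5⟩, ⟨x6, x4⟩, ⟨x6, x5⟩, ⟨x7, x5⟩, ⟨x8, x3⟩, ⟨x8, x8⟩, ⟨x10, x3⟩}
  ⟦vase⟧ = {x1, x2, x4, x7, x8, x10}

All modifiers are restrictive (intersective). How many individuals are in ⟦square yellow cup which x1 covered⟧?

2

⟦which x1 covered⟧ = {x : ⟨x1, x⟩ ∈ ⟦covered⟧} = {x1, x2, x3, x4, x7, x9, x10}
⟦cup⟧ = {x1, x2, x5, x6, x7, x9, x10}
… ∩ ⟦which x1 covered⟧ = {x1, x2, x5, x6, x7, x9, x10} ∩ {x1, x2, x3, x4, x7, x9, x10} = {x1, x2, x7, x9, x10}
… ∩ ⟦square⟧ = {x1, x2, x7, x9, x10} ∩ {x4, x5, x6, x9, x10} = {x9, x10}
… ∩ ⟦yellow⟧ = {x9, x10} ∩ {x1, x2, x6, x7, x9, x10} = {x9, x10}
⟦square yellow cup which x1 covered⟧ = {x9, x10}, so the cardinality is 2.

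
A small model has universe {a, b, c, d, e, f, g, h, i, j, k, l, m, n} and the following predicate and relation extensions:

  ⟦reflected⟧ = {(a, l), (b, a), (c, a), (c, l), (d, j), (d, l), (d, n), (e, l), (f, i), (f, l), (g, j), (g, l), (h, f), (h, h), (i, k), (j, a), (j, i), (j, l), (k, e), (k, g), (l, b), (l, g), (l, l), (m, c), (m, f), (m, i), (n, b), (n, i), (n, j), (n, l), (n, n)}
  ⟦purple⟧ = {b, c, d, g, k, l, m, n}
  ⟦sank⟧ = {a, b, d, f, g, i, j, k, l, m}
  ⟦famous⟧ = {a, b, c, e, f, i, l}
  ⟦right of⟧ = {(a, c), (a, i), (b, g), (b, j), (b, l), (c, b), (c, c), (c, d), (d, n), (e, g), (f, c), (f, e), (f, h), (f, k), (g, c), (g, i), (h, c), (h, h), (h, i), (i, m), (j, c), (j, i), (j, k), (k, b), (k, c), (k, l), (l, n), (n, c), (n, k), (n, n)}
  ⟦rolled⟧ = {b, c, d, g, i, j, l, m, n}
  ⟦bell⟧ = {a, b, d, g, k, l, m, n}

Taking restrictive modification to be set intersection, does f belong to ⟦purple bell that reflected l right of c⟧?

⟦that reflected l⟧ = {x : ⟨x, l⟩ ∈ ⟦reflected⟧} = {a, c, d, e, f, g, j, l, n}
⟦right of c⟧ = {x : ⟨x, c⟩ ∈ ⟦right of⟧} = {a, c, f, g, h, j, k, n}
⟦bell⟧ = {a, b, d, g, k, l, m, n}
… ∩ ⟦that reflected l⟧ = {a, b, d, g, k, l, m, n} ∩ {a, c, d, e, f, g, j, l, n} = {a, d, g, l, n}
… ∩ ⟦right of c⟧ = {a, d, g, l, n} ∩ {a, c, f, g, h, j, k, n} = {a, g, n}
… ∩ ⟦purple⟧ = {a, g, n} ∩ {b, c, d, g, k, l, m, n} = {g, n}
⟦purple bell that reflected l right of c⟧ = {g, n}; f ∉ this set.

no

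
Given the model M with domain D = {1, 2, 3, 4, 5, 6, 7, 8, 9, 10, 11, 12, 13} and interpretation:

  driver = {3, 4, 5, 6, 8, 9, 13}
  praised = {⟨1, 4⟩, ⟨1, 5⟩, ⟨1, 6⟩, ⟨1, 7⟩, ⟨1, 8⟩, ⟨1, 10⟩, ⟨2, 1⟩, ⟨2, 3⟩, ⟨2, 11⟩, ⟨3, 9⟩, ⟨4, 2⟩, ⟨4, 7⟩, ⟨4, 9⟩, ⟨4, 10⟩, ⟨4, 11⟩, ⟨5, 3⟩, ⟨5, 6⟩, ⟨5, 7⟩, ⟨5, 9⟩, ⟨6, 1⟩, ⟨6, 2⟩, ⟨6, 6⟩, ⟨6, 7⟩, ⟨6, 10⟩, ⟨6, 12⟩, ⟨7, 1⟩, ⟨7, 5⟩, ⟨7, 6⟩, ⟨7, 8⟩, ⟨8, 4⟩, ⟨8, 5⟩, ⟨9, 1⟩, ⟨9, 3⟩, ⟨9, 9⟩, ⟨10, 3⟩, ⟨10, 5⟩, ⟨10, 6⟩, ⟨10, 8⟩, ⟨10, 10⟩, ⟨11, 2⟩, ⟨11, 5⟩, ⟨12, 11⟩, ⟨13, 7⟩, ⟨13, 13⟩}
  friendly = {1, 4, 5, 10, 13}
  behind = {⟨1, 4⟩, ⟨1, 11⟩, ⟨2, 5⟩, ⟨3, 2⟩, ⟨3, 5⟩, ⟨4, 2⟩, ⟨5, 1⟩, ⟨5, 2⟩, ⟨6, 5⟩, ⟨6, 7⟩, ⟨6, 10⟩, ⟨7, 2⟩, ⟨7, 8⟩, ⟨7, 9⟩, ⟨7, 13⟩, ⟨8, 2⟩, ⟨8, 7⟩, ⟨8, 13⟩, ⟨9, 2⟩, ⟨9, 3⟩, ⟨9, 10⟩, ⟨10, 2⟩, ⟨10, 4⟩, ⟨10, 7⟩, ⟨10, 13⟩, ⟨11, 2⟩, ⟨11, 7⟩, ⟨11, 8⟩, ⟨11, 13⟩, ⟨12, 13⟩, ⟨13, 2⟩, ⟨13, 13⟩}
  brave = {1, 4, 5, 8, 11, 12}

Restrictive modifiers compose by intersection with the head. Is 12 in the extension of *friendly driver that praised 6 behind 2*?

⟦that praised 6⟧ = {x : ⟨x, 6⟩ ∈ ⟦praised⟧} = {1, 5, 6, 7, 10}
⟦behind 2⟧ = {x : ⟨x, 2⟩ ∈ ⟦behind⟧} = {3, 4, 5, 7, 8, 9, 10, 11, 13}
⟦driver⟧ = {3, 4, 5, 6, 8, 9, 13}
… ∩ ⟦that praised 6⟧ = {3, 4, 5, 6, 8, 9, 13} ∩ {1, 5, 6, 7, 10} = {5, 6}
… ∩ ⟦behind 2⟧ = {5, 6} ∩ {3, 4, 5, 7, 8, 9, 10, 11, 13} = {5}
… ∩ ⟦friendly⟧ = {5} ∩ {1, 4, 5, 10, 13} = {5}
⟦friendly driver that praised 6 behind 2⟧ = {5}; 12 ∉ this set.

no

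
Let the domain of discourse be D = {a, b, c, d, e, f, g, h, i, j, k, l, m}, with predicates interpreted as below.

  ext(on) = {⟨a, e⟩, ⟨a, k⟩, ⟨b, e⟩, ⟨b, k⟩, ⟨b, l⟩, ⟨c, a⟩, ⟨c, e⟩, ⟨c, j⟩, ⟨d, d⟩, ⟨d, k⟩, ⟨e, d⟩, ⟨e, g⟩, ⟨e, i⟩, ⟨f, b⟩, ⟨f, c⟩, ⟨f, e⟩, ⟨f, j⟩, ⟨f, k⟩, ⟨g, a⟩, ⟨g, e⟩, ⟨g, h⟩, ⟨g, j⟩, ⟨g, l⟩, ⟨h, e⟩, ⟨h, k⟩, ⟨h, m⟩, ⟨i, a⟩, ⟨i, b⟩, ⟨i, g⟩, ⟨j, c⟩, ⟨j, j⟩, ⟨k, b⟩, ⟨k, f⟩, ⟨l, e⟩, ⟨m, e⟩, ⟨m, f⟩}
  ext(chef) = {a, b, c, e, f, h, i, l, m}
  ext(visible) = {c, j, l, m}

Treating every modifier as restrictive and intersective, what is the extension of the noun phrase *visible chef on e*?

⟦on e⟧ = {x : ⟨x, e⟩ ∈ ⟦on⟧} = {a, b, c, f, g, h, l, m}
⟦chef⟧ = {a, b, c, e, f, h, i, l, m}
… ∩ ⟦on e⟧ = {a, b, c, e, f, h, i, l, m} ∩ {a, b, c, f, g, h, l, m} = {a, b, c, f, h, l, m}
… ∩ ⟦visible⟧ = {a, b, c, f, h, l, m} ∩ {c, j, l, m} = {c, l, m}
So ⟦visible chef on e⟧ = {c, l, m}.

{c, l, m}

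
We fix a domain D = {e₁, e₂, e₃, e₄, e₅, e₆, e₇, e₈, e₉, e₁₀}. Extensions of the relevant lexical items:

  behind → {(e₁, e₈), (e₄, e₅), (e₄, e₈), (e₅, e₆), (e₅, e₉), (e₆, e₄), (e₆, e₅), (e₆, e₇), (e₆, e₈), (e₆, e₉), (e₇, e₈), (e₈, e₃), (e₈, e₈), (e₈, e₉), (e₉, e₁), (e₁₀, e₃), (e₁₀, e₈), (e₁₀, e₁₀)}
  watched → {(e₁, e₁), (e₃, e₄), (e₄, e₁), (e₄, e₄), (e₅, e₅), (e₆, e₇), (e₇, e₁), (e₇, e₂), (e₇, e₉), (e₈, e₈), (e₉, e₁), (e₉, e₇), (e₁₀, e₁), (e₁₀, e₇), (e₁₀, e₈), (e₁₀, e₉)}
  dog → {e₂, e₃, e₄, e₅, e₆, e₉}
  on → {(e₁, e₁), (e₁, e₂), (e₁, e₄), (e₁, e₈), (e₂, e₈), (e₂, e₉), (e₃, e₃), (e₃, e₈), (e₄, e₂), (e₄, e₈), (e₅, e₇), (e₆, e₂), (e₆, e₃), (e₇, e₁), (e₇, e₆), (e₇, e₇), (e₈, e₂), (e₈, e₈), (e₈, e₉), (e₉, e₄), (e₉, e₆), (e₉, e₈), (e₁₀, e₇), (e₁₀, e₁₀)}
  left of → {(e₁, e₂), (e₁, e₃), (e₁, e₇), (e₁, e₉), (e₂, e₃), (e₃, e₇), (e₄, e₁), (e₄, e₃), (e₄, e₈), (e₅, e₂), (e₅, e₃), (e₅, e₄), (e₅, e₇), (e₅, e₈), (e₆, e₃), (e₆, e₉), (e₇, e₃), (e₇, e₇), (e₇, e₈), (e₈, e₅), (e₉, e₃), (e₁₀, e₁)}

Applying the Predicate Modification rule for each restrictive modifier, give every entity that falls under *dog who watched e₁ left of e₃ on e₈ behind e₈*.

⟦who watched e₁⟧ = {x : ⟨x, e₁⟩ ∈ ⟦watched⟧} = {e₁, e₄, e₇, e₉, e₁₀}
⟦left of e₃⟧ = {x : ⟨x, e₃⟩ ∈ ⟦left of⟧} = {e₁, e₂, e₄, e₅, e₆, e₇, e₉}
⟦on e₈⟧ = {x : ⟨x, e₈⟩ ∈ ⟦on⟧} = {e₁, e₂, e₃, e₄, e₈, e₉}
⟦behind e₈⟧ = {x : ⟨x, e₈⟩ ∈ ⟦behind⟧} = {e₁, e₄, e₆, e₇, e₈, e₁₀}
⟦dog⟧ = {e₂, e₃, e₄, e₅, e₆, e₉}
… ∩ ⟦who watched e₁⟧ = {e₂, e₃, e₄, e₅, e₆, e₉} ∩ {e₁, e₄, e₇, e₉, e₁₀} = {e₄, e₉}
… ∩ ⟦left of e₃⟧ = {e₄, e₉} ∩ {e₁, e₂, e₄, e₅, e₆, e₇, e₉} = {e₄, e₉}
… ∩ ⟦on e₈⟧ = {e₄, e₉} ∩ {e₁, e₂, e₃, e₄, e₈, e₉} = {e₄, e₉}
… ∩ ⟦behind e₈⟧ = {e₄, e₉} ∩ {e₁, e₄, e₆, e₇, e₈, e₁₀} = {e₄}
So ⟦dog who watched e₁ left of e₃ on e₈ behind e₈⟧ = {e₄}.

{e₄}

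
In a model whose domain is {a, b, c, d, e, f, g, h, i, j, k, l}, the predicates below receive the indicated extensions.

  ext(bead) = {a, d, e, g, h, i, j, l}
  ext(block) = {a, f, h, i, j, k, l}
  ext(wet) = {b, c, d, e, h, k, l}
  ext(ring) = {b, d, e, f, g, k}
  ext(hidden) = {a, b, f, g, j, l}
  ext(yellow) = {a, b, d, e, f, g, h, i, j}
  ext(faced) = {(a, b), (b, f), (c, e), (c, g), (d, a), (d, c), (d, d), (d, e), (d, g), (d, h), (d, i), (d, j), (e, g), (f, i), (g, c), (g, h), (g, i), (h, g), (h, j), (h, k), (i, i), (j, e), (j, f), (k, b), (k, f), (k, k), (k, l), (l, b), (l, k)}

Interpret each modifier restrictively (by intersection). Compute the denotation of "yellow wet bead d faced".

⟦d faced⟧ = {x : ⟨d, x⟩ ∈ ⟦faced⟧} = {a, c, d, e, g, h, i, j}
⟦bead⟧ = {a, d, e, g, h, i, j, l}
… ∩ ⟦d faced⟧ = {a, d, e, g, h, i, j, l} ∩ {a, c, d, e, g, h, i, j} = {a, d, e, g, h, i, j}
… ∩ ⟦yellow⟧ = {a, d, e, g, h, i, j} ∩ {a, b, d, e, f, g, h, i, j} = {a, d, e, g, h, i, j}
… ∩ ⟦wet⟧ = {a, d, e, g, h, i, j} ∩ {b, c, d, e, h, k, l} = {d, e, h}
So ⟦yellow wet bead d faced⟧ = {d, e, h}.

{d, e, h}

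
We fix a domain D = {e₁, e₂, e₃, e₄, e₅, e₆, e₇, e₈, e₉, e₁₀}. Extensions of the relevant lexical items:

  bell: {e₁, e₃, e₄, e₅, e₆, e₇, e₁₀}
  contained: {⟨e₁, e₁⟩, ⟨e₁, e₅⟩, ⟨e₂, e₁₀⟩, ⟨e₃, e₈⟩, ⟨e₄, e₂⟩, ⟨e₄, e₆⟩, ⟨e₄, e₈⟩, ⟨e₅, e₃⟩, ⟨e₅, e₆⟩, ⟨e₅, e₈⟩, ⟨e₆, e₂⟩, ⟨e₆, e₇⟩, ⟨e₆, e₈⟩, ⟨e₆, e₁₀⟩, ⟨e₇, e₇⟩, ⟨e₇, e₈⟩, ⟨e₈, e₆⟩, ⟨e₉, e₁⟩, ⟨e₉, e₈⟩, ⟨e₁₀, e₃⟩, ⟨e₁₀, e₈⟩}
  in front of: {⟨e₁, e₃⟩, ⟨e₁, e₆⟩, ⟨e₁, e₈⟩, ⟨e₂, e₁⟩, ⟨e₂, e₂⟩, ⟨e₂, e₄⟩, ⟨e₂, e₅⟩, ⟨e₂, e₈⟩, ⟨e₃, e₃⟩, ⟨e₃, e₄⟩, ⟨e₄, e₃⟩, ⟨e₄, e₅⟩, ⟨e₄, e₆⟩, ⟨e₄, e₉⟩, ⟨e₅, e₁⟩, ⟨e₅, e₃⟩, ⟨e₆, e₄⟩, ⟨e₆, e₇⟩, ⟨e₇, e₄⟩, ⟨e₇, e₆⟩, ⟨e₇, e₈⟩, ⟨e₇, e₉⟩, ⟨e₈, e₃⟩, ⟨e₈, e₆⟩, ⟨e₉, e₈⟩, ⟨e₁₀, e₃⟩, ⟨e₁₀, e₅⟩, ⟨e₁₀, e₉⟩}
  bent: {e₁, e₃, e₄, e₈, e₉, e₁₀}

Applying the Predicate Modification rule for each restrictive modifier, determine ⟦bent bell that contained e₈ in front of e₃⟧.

{e₃, e₄, e₁₀}

⟦that contained e₈⟧ = {x : ⟨x, e₈⟩ ∈ ⟦contained⟧} = {e₃, e₄, e₅, e₆, e₇, e₉, e₁₀}
⟦in front of e₃⟧ = {x : ⟨x, e₃⟩ ∈ ⟦in front of⟧} = {e₁, e₃, e₄, e₅, e₈, e₁₀}
⟦bell⟧ = {e₁, e₃, e₄, e₅, e₆, e₇, e₁₀}
… ∩ ⟦that contained e₈⟧ = {e₁, e₃, e₄, e₅, e₆, e₇, e₁₀} ∩ {e₃, e₄, e₅, e₆, e₇, e₉, e₁₀} = {e₃, e₄, e₅, e₆, e₇, e₁₀}
… ∩ ⟦in front of e₃⟧ = {e₃, e₄, e₅, e₆, e₇, e₁₀} ∩ {e₁, e₃, e₄, e₅, e₈, e₁₀} = {e₃, e₄, e₅, e₁₀}
… ∩ ⟦bent⟧ = {e₃, e₄, e₅, e₁₀} ∩ {e₁, e₃, e₄, e₈, e₉, e₁₀} = {e₃, e₄, e₁₀}
So ⟦bent bell that contained e₈ in front of e₃⟧ = {e₃, e₄, e₁₀}.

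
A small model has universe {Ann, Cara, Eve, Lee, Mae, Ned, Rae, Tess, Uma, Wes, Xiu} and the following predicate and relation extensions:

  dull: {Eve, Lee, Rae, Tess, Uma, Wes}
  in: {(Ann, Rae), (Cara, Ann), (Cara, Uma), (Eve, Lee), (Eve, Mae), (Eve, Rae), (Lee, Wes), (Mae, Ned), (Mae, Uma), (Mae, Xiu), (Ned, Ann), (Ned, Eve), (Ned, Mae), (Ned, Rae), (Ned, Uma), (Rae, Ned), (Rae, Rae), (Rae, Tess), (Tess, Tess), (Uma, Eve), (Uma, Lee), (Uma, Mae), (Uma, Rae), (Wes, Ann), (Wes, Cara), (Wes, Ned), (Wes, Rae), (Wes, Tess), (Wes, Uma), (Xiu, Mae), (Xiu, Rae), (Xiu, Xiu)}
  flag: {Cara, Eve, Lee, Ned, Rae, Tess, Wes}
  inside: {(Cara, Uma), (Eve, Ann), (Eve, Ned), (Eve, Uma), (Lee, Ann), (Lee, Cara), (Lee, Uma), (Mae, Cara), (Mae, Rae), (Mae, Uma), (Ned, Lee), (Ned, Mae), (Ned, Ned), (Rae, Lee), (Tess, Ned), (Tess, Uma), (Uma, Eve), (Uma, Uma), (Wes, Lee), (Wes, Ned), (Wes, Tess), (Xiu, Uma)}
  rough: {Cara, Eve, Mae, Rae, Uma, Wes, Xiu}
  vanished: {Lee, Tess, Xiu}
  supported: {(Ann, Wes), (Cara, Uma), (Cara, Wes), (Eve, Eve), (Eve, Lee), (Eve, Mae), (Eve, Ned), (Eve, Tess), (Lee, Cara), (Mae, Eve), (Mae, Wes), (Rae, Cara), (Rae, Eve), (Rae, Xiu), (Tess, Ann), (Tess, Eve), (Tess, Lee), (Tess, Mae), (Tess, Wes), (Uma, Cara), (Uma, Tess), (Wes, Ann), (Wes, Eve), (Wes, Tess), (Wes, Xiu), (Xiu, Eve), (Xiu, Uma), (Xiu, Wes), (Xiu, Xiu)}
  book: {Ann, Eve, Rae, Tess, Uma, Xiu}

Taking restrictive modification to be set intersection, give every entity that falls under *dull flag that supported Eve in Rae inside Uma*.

{Eve}

⟦that supported Eve⟧ = {x : ⟨x, Eve⟩ ∈ ⟦supported⟧} = {Eve, Mae, Rae, Tess, Wes, Xiu}
⟦in Rae⟧ = {x : ⟨x, Rae⟩ ∈ ⟦in⟧} = {Ann, Eve, Ned, Rae, Uma, Wes, Xiu}
⟦inside Uma⟧ = {x : ⟨x, Uma⟩ ∈ ⟦inside⟧} = {Cara, Eve, Lee, Mae, Tess, Uma, Xiu}
⟦flag⟧ = {Cara, Eve, Lee, Ned, Rae, Tess, Wes}
… ∩ ⟦that supported Eve⟧ = {Cara, Eve, Lee, Ned, Rae, Tess, Wes} ∩ {Eve, Mae, Rae, Tess, Wes, Xiu} = {Eve, Rae, Tess, Wes}
… ∩ ⟦in Rae⟧ = {Eve, Rae, Tess, Wes} ∩ {Ann, Eve, Ned, Rae, Uma, Wes, Xiu} = {Eve, Rae, Wes}
… ∩ ⟦inside Uma⟧ = {Eve, Rae, Wes} ∩ {Cara, Eve, Lee, Mae, Tess, Uma, Xiu} = {Eve}
… ∩ ⟦dull⟧ = {Eve} ∩ {Eve, Lee, Rae, Tess, Uma, Wes} = {Eve}
So ⟦dull flag that supported Eve in Rae inside Uma⟧ = {Eve}.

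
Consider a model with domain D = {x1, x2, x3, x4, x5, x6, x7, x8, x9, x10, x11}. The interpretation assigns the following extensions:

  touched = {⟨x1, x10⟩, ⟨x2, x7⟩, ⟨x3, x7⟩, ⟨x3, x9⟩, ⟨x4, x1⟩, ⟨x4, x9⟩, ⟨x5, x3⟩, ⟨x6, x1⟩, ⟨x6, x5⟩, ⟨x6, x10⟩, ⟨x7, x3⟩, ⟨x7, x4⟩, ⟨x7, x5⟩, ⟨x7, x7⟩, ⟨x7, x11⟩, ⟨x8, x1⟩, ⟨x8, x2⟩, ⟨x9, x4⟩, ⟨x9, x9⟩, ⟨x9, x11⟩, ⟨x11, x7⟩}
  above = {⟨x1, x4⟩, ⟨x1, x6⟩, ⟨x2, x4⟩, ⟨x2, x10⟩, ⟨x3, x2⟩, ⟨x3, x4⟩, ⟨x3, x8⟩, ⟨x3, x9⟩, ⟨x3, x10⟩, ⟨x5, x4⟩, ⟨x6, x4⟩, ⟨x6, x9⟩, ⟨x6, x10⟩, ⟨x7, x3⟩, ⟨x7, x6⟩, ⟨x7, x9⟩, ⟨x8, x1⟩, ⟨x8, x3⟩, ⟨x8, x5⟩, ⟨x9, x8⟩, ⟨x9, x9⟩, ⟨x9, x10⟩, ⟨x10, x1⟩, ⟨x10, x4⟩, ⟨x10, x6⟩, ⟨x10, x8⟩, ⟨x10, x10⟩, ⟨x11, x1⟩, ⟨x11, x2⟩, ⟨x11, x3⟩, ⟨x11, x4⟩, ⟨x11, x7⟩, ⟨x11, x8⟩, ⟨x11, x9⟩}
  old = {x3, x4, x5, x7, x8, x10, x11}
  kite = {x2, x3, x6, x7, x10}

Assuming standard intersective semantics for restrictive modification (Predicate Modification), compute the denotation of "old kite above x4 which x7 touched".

{x3}

⟦above x4⟧ = {x : ⟨x, x4⟩ ∈ ⟦above⟧} = {x1, x2, x3, x5, x6, x10, x11}
⟦which x7 touched⟧ = {x : ⟨x7, x⟩ ∈ ⟦touched⟧} = {x3, x4, x5, x7, x11}
⟦kite⟧ = {x2, x3, x6, x7, x10}
… ∩ ⟦above x4⟧ = {x2, x3, x6, x7, x10} ∩ {x1, x2, x3, x5, x6, x10, x11} = {x2, x3, x6, x10}
… ∩ ⟦which x7 touched⟧ = {x2, x3, x6, x10} ∩ {x3, x4, x5, x7, x11} = {x3}
… ∩ ⟦old⟧ = {x3} ∩ {x3, x4, x5, x7, x8, x10, x11} = {x3}
So ⟦old kite above x4 which x7 touched⟧ = {x3}.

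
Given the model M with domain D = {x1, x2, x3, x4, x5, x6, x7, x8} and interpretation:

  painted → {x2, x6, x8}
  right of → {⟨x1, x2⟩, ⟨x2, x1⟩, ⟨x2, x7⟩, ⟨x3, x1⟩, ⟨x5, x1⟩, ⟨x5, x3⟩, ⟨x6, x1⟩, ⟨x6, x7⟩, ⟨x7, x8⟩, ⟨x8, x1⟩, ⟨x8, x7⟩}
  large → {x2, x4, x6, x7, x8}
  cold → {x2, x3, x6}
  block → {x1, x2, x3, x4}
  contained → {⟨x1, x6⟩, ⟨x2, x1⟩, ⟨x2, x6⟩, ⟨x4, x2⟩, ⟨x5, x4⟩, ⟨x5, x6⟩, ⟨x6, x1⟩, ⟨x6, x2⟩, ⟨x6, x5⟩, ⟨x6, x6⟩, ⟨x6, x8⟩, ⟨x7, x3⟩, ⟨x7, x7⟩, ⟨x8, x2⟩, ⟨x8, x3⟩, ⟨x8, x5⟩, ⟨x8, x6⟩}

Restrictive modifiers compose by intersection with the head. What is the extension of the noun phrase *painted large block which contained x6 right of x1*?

⟦which contained x6⟧ = {x : ⟨x, x6⟩ ∈ ⟦contained⟧} = {x1, x2, x5, x6, x8}
⟦right of x1⟧ = {x : ⟨x, x1⟩ ∈ ⟦right of⟧} = {x2, x3, x5, x6, x8}
⟦block⟧ = {x1, x2, x3, x4}
… ∩ ⟦which contained x6⟧ = {x1, x2, x3, x4} ∩ {x1, x2, x5, x6, x8} = {x1, x2}
… ∩ ⟦right of x1⟧ = {x1, x2} ∩ {x2, x3, x5, x6, x8} = {x2}
… ∩ ⟦painted⟧ = {x2} ∩ {x2, x6, x8} = {x2}
… ∩ ⟦large⟧ = {x2} ∩ {x2, x4, x6, x7, x8} = {x2}
So ⟦painted large block which contained x6 right of x1⟧ = {x2}.

{x2}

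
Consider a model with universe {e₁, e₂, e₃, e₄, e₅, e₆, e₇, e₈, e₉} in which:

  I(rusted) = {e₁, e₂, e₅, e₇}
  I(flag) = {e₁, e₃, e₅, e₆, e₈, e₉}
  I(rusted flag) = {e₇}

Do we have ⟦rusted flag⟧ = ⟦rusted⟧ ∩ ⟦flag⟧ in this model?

⟦rusted⟧ ∩ ⟦flag⟧ = {e₁, e₂, e₅, e₇} ∩ {e₁, e₃, e₅, e₆, e₈, e₉} = {e₁, e₅}
Observed ⟦rusted flag⟧ = {e₇}.
These differ, so the modifier is not intersective in this model.

no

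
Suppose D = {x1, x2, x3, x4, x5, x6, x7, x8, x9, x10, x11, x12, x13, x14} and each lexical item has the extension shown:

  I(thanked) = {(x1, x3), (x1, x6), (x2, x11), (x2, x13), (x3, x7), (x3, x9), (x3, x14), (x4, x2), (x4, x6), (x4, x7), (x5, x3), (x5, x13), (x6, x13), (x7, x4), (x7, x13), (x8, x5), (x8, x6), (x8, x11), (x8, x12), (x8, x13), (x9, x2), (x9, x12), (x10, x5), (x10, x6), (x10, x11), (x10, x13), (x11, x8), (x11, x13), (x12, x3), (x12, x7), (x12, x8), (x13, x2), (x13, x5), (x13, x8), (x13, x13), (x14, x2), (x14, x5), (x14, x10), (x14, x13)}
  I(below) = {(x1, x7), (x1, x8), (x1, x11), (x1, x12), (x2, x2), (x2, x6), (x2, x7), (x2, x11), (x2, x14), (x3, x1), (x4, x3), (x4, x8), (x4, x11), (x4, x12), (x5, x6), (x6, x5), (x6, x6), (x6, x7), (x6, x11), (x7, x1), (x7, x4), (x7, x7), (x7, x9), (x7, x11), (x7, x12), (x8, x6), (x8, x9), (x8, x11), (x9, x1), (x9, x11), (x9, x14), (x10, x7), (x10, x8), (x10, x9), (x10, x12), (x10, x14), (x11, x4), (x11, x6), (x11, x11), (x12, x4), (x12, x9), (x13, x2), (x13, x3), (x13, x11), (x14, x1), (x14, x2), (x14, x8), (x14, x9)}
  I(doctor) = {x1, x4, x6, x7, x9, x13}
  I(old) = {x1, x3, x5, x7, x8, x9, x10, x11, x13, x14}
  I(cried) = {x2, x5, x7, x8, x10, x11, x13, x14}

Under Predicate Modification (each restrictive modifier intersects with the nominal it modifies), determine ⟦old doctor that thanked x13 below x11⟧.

{x7, x13}

⟦that thanked x13⟧ = {x : ⟨x, x13⟩ ∈ ⟦thanked⟧} = {x2, x5, x6, x7, x8, x10, x11, x13, x14}
⟦below x11⟧ = {x : ⟨x, x11⟩ ∈ ⟦below⟧} = {x1, x2, x4, x6, x7, x8, x9, x11, x13}
⟦doctor⟧ = {x1, x4, x6, x7, x9, x13}
… ∩ ⟦that thanked x13⟧ = {x1, x4, x6, x7, x9, x13} ∩ {x2, x5, x6, x7, x8, x10, x11, x13, x14} = {x6, x7, x13}
… ∩ ⟦below x11⟧ = {x6, x7, x13} ∩ {x1, x2, x4, x6, x7, x8, x9, x11, x13} = {x6, x7, x13}
… ∩ ⟦old⟧ = {x6, x7, x13} ∩ {x1, x3, x5, x7, x8, x9, x10, x11, x13, x14} = {x7, x13}
So ⟦old doctor that thanked x13 below x11⟧ = {x7, x13}.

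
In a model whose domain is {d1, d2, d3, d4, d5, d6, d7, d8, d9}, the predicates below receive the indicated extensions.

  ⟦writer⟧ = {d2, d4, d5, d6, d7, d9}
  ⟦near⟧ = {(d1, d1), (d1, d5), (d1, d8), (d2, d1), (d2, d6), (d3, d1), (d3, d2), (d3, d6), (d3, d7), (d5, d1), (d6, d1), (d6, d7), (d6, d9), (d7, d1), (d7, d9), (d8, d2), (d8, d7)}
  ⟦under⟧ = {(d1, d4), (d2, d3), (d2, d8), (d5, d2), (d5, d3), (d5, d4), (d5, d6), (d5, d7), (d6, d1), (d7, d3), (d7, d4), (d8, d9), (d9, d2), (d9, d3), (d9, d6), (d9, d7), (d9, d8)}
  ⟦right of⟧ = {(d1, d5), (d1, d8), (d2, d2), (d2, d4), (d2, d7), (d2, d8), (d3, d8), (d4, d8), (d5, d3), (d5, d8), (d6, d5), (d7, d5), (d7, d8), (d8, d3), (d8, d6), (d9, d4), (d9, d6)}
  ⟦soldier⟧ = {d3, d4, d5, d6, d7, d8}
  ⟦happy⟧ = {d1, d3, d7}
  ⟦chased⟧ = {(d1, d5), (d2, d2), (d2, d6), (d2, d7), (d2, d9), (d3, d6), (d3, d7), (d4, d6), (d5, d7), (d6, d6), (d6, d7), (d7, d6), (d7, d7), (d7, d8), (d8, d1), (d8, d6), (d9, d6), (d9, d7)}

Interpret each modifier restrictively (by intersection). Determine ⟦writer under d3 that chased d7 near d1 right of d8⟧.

⟦under d3⟧ = {x : ⟨x, d3⟩ ∈ ⟦under⟧} = {d2, d5, d7, d9}
⟦that chased d7⟧ = {x : ⟨x, d7⟩ ∈ ⟦chased⟧} = {d2, d3, d5, d6, d7, d9}
⟦near d1⟧ = {x : ⟨x, d1⟩ ∈ ⟦near⟧} = {d1, d2, d3, d5, d6, d7}
⟦right of d8⟧ = {x : ⟨x, d8⟩ ∈ ⟦right of⟧} = {d1, d2, d3, d4, d5, d7}
⟦writer⟧ = {d2, d4, d5, d6, d7, d9}
… ∩ ⟦under d3⟧ = {d2, d4, d5, d6, d7, d9} ∩ {d2, d5, d7, d9} = {d2, d5, d7, d9}
… ∩ ⟦that chased d7⟧ = {d2, d5, d7, d9} ∩ {d2, d3, d5, d6, d7, d9} = {d2, d5, d7, d9}
… ∩ ⟦near d1⟧ = {d2, d5, d7, d9} ∩ {d1, d2, d3, d5, d6, d7} = {d2, d5, d7}
… ∩ ⟦right of d8⟧ = {d2, d5, d7} ∩ {d1, d2, d3, d4, d5, d7} = {d2, d5, d7}
So ⟦writer under d3 that chased d7 near d1 right of d8⟧ = {d2, d5, d7}.

{d2, d5, d7}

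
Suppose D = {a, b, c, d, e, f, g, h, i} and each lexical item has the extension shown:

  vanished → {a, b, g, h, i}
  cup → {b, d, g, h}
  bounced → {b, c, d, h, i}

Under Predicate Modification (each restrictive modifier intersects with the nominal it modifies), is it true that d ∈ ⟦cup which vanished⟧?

⟦which vanished⟧ = ⟦vanished⟧ = {a, b, g, h, i}
⟦cup⟧ = {b, d, g, h}
… ∩ ⟦which vanished⟧ = {b, d, g, h} ∩ {a, b, g, h, i} = {b, g, h}
⟦cup which vanished⟧ = {b, g, h}; d ∉ this set.

no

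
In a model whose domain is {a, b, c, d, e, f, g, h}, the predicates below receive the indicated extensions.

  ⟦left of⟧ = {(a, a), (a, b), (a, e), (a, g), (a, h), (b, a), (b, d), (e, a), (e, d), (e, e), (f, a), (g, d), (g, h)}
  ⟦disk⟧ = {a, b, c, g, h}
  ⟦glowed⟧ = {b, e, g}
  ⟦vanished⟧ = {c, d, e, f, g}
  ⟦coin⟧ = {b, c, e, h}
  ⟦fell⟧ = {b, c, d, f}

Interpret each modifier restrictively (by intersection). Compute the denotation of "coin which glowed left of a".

⟦which glowed⟧ = ⟦glowed⟧ = {b, e, g}
⟦left of a⟧ = {x : ⟨x, a⟩ ∈ ⟦left of⟧} = {a, b, e, f}
⟦coin⟧ = {b, c, e, h}
… ∩ ⟦which glowed⟧ = {b, c, e, h} ∩ {b, e, g} = {b, e}
… ∩ ⟦left of a⟧ = {b, e} ∩ {a, b, e, f} = {b, e}
So ⟦coin which glowed left of a⟧ = {b, e}.

{b, e}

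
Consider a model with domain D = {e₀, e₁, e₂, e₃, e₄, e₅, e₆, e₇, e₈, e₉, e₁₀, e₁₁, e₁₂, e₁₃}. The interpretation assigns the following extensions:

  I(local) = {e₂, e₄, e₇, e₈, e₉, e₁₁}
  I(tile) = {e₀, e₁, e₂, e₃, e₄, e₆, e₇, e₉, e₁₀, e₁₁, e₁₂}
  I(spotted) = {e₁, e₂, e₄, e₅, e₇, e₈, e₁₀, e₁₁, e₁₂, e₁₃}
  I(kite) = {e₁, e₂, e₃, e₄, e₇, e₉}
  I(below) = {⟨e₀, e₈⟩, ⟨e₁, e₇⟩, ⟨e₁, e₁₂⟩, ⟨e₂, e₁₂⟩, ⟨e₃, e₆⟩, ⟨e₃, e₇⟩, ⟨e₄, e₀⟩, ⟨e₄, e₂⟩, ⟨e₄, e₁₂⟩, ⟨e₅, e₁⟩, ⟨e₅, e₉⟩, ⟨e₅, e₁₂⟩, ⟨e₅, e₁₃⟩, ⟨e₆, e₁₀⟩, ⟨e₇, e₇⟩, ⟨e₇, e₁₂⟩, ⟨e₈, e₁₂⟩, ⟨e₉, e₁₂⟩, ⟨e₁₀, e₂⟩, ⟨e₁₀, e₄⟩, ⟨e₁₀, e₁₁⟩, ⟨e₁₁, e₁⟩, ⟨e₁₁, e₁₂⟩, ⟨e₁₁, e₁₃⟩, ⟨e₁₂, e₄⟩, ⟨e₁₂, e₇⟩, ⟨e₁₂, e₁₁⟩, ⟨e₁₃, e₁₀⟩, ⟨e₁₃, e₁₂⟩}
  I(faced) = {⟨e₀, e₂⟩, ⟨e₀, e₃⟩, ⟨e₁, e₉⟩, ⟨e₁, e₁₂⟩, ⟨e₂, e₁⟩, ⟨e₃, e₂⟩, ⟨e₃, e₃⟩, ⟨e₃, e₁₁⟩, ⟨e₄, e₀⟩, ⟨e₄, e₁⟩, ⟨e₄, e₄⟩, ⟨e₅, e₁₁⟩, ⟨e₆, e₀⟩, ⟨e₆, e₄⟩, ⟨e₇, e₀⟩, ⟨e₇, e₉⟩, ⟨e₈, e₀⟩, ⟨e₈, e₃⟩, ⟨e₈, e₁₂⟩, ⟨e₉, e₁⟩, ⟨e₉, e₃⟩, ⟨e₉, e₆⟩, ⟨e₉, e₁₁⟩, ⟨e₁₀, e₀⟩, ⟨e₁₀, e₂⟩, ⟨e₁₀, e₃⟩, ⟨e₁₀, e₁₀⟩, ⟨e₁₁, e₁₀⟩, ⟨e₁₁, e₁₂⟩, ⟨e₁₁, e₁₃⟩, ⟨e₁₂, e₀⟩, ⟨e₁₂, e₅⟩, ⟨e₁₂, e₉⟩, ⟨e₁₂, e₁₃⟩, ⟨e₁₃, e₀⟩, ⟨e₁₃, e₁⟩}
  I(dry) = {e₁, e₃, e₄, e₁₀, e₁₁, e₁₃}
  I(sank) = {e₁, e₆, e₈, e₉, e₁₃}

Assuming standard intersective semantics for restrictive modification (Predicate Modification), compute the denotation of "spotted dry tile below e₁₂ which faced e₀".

{e₄}

⟦below e₁₂⟧ = {x : ⟨x, e₁₂⟩ ∈ ⟦below⟧} = {e₁, e₂, e₄, e₅, e₇, e₈, e₉, e₁₁, e₁₃}
⟦which faced e₀⟧ = {x : ⟨x, e₀⟩ ∈ ⟦faced⟧} = {e₄, e₆, e₇, e₈, e₁₀, e₁₂, e₁₃}
⟦tile⟧ = {e₀, e₁, e₂, e₃, e₄, e₆, e₇, e₉, e₁₀, e₁₁, e₁₂}
… ∩ ⟦below e₁₂⟧ = {e₀, e₁, e₂, e₃, e₄, e₆, e₇, e₉, e₁₀, e₁₁, e₁₂} ∩ {e₁, e₂, e₄, e₅, e₇, e₈, e₉, e₁₁, e₁₃} = {e₁, e₂, e₄, e₇, e₉, e₁₁}
… ∩ ⟦which faced e₀⟧ = {e₁, e₂, e₄, e₇, e₉, e₁₁} ∩ {e₄, e₆, e₇, e₈, e₁₀, e₁₂, e₁₃} = {e₄, e₇}
… ∩ ⟦spotted⟧ = {e₄, e₇} ∩ {e₁, e₂, e₄, e₅, e₇, e₈, e₁₀, e₁₁, e₁₂, e₁₃} = {e₄, e₇}
… ∩ ⟦dry⟧ = {e₄, e₇} ∩ {e₁, e₃, e₄, e₁₀, e₁₁, e₁₃} = {e₄}
So ⟦spotted dry tile below e₁₂ which faced e₀⟧ = {e₄}.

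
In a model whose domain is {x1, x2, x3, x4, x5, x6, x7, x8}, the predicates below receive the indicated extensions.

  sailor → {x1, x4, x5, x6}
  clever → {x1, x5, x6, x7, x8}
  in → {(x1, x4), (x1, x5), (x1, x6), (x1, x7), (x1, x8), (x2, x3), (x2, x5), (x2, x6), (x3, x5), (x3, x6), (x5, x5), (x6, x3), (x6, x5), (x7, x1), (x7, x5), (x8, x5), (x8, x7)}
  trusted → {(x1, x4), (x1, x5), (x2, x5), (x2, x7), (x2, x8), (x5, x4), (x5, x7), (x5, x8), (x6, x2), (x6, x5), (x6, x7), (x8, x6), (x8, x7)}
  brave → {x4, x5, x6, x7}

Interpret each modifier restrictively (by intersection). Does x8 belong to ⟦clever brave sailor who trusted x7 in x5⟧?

⟦who trusted x7⟧ = {x : ⟨x, x7⟩ ∈ ⟦trusted⟧} = {x2, x5, x6, x8}
⟦in x5⟧ = {x : ⟨x, x5⟩ ∈ ⟦in⟧} = {x1, x2, x3, x5, x6, x7, x8}
⟦sailor⟧ = {x1, x4, x5, x6}
… ∩ ⟦who trusted x7⟧ = {x1, x4, x5, x6} ∩ {x2, x5, x6, x8} = {x5, x6}
… ∩ ⟦in x5⟧ = {x5, x6} ∩ {x1, x2, x3, x5, x6, x7, x8} = {x5, x6}
… ∩ ⟦clever⟧ = {x5, x6} ∩ {x1, x5, x6, x7, x8} = {x5, x6}
… ∩ ⟦brave⟧ = {x5, x6} ∩ {x4, x5, x6, x7} = {x5, x6}
⟦clever brave sailor who trusted x7 in x5⟧ = {x5, x6}; x8 ∉ this set.

no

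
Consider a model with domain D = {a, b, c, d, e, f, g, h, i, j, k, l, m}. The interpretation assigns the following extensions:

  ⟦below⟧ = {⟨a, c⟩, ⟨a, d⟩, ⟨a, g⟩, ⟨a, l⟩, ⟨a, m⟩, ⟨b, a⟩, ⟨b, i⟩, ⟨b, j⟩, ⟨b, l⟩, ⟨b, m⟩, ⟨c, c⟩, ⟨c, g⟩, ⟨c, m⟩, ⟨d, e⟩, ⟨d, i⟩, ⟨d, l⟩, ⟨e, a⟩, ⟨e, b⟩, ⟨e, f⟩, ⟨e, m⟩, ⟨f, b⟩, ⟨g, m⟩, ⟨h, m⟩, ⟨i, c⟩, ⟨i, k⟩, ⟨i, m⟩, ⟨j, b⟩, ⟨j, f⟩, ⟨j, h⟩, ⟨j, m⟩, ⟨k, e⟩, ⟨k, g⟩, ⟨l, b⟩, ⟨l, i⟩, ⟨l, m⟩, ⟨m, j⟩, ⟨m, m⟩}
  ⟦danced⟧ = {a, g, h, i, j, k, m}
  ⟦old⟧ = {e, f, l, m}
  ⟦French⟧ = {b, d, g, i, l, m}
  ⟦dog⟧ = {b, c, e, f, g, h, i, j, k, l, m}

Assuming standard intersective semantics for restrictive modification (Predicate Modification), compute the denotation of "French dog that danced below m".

⟦that danced⟧ = ⟦danced⟧ = {a, g, h, i, j, k, m}
⟦below m⟧ = {x : ⟨x, m⟩ ∈ ⟦below⟧} = {a, b, c, e, g, h, i, j, l, m}
⟦dog⟧ = {b, c, e, f, g, h, i, j, k, l, m}
… ∩ ⟦that danced⟧ = {b, c, e, f, g, h, i, j, k, l, m} ∩ {a, g, h, i, j, k, m} = {g, h, i, j, k, m}
… ∩ ⟦below m⟧ = {g, h, i, j, k, m} ∩ {a, b, c, e, g, h, i, j, l, m} = {g, h, i, j, m}
… ∩ ⟦French⟧ = {g, h, i, j, m} ∩ {b, d, g, i, l, m} = {g, i, m}
So ⟦French dog that danced below m⟧ = {g, i, m}.

{g, i, m}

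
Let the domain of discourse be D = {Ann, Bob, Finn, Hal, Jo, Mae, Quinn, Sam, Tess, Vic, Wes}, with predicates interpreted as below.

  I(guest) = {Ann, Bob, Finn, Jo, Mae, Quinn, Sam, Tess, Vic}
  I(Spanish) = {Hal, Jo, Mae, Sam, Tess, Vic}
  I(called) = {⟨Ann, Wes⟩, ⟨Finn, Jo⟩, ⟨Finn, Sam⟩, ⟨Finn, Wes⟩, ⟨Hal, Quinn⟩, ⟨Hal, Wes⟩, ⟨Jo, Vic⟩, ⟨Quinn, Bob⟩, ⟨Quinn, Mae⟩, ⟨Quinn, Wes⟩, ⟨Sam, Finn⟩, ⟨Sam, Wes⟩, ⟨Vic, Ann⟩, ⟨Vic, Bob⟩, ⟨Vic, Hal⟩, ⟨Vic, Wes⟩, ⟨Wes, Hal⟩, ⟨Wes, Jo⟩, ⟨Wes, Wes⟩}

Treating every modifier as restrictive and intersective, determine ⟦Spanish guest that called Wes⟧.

⟦that called Wes⟧ = {x : ⟨x, Wes⟩ ∈ ⟦called⟧} = {Ann, Finn, Hal, Quinn, Sam, Vic, Wes}
⟦guest⟧ = {Ann, Bob, Finn, Jo, Mae, Quinn, Sam, Tess, Vic}
… ∩ ⟦that called Wes⟧ = {Ann, Bob, Finn, Jo, Mae, Quinn, Sam, Tess, Vic} ∩ {Ann, Finn, Hal, Quinn, Sam, Vic, Wes} = {Ann, Finn, Quinn, Sam, Vic}
… ∩ ⟦Spanish⟧ = {Ann, Finn, Quinn, Sam, Vic} ∩ {Hal, Jo, Mae, Sam, Tess, Vic} = {Sam, Vic}
So ⟦Spanish guest that called Wes⟧ = {Sam, Vic}.

{Sam, Vic}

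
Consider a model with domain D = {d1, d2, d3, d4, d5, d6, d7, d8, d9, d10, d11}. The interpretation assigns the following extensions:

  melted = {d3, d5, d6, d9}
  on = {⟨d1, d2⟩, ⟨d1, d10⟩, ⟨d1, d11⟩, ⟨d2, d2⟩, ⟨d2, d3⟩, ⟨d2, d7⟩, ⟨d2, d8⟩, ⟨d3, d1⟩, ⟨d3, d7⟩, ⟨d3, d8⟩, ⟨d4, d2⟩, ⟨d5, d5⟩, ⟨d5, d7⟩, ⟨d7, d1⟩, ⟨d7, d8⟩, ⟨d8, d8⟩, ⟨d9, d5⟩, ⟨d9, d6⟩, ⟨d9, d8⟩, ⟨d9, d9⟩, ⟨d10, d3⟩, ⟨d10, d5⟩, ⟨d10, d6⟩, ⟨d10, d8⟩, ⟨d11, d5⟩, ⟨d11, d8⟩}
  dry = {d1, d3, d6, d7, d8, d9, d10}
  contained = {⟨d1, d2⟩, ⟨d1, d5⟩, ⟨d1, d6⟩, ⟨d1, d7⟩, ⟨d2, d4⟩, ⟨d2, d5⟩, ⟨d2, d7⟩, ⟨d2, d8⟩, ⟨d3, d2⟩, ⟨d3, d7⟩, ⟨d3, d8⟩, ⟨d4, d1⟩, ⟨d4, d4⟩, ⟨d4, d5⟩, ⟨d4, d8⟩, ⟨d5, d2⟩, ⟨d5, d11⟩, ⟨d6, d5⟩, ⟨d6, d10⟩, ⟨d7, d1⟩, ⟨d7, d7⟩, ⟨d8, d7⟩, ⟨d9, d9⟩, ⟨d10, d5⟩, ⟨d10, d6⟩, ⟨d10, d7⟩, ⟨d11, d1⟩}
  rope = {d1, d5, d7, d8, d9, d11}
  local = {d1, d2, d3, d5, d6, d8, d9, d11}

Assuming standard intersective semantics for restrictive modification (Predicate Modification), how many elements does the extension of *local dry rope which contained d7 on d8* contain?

⟦which contained d7⟧ = {x : ⟨x, d7⟩ ∈ ⟦contained⟧} = {d1, d2, d3, d7, d8, d10}
⟦on d8⟧ = {x : ⟨x, d8⟩ ∈ ⟦on⟧} = {d2, d3, d7, d8, d9, d10, d11}
⟦rope⟧ = {d1, d5, d7, d8, d9, d11}
… ∩ ⟦which contained d7⟧ = {d1, d5, d7, d8, d9, d11} ∩ {d1, d2, d3, d7, d8, d10} = {d1, d7, d8}
… ∩ ⟦on d8⟧ = {d1, d7, d8} ∩ {d2, d3, d7, d8, d9, d10, d11} = {d7, d8}
… ∩ ⟦local⟧ = {d7, d8} ∩ {d1, d2, d3, d5, d6, d8, d9, d11} = {d8}
… ∩ ⟦dry⟧ = {d8} ∩ {d1, d3, d6, d7, d8, d9, d10} = {d8}
⟦local dry rope which contained d7 on d8⟧ = {d8}, so the cardinality is 1.

1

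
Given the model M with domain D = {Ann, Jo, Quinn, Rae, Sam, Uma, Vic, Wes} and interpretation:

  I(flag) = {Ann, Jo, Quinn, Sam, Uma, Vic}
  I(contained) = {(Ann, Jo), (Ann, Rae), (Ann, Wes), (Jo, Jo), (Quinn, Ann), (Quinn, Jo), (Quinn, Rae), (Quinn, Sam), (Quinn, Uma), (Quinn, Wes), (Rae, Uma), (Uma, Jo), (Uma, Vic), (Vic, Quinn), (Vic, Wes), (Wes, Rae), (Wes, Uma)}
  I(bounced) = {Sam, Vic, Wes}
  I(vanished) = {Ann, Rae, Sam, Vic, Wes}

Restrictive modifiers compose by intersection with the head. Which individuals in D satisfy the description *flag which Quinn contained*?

⟦which Quinn contained⟧ = {x : ⟨Quinn, x⟩ ∈ ⟦contained⟧} = {Ann, Jo, Rae, Sam, Uma, Wes}
⟦flag⟧ = {Ann, Jo, Quinn, Sam, Uma, Vic}
… ∩ ⟦which Quinn contained⟧ = {Ann, Jo, Quinn, Sam, Uma, Vic} ∩ {Ann, Jo, Rae, Sam, Uma, Wes} = {Ann, Jo, Sam, Uma}
So ⟦flag which Quinn contained⟧ = {Ann, Jo, Sam, Uma}.

{Ann, Jo, Sam, Uma}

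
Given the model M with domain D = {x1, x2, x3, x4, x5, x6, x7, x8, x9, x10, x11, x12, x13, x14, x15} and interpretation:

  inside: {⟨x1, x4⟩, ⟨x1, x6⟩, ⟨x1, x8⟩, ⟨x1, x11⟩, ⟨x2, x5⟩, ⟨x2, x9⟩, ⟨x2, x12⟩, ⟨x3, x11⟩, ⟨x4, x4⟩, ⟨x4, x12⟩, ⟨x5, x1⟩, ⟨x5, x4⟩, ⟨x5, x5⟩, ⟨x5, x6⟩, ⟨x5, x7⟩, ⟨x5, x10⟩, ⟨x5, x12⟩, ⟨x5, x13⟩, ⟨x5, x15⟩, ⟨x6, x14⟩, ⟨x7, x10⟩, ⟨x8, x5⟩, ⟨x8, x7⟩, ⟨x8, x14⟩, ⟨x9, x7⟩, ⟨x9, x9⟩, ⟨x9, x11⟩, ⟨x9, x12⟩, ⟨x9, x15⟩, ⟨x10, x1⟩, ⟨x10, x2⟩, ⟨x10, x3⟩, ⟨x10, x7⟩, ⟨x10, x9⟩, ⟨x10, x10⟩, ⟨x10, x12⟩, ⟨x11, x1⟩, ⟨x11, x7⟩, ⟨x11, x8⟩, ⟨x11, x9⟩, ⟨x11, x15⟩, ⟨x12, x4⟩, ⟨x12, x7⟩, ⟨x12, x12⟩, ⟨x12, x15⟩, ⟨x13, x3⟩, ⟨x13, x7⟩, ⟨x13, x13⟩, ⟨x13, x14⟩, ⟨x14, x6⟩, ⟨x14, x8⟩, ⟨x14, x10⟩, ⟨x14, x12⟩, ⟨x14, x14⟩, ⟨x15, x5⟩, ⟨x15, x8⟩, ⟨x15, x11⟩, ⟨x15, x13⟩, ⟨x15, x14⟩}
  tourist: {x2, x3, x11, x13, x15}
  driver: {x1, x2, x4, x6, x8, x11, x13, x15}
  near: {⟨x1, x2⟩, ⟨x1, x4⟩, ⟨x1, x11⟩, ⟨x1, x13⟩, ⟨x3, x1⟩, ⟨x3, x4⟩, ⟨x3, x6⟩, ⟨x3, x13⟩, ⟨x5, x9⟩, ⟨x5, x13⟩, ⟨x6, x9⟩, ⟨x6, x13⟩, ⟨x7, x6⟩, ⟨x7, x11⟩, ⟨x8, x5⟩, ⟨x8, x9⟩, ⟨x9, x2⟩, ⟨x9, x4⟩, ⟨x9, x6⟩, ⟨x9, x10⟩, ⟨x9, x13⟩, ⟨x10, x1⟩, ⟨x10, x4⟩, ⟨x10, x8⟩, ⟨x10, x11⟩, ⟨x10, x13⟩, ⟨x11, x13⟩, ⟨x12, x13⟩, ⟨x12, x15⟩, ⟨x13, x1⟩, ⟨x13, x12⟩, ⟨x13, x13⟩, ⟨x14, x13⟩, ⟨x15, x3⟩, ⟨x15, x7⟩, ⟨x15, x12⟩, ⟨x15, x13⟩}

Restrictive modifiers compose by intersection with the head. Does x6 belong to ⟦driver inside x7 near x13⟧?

no

⟦inside x7⟧ = {x : ⟨x, x7⟩ ∈ ⟦inside⟧} = {x5, x8, x9, x10, x11, x12, x13}
⟦near x13⟧ = {x : ⟨x, x13⟩ ∈ ⟦near⟧} = {x1, x3, x5, x6, x9, x10, x11, x12, x13, x14, x15}
⟦driver⟧ = {x1, x2, x4, x6, x8, x11, x13, x15}
… ∩ ⟦inside x7⟧ = {x1, x2, x4, x6, x8, x11, x13, x15} ∩ {x5, x8, x9, x10, x11, x12, x13} = {x8, x11, x13}
… ∩ ⟦near x13⟧ = {x8, x11, x13} ∩ {x1, x3, x5, x6, x9, x10, x11, x12, x13, x14, x15} = {x11, x13}
⟦driver inside x7 near x13⟧ = {x11, x13}; x6 ∉ this set.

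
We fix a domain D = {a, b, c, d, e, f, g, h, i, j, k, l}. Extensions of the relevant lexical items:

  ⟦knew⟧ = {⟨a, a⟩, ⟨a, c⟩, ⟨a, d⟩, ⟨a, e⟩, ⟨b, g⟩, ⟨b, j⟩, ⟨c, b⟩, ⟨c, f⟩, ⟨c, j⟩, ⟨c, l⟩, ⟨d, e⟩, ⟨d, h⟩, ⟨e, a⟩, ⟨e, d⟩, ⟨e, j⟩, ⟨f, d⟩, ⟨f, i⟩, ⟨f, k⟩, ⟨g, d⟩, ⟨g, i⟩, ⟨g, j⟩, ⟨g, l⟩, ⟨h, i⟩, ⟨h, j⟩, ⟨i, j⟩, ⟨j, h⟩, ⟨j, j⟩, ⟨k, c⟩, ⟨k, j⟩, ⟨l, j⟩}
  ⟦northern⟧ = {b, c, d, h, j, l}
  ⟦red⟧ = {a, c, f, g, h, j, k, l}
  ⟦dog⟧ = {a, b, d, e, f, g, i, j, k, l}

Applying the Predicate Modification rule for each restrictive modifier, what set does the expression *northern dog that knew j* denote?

{b, j, l}

⟦that knew j⟧ = {x : ⟨x, j⟩ ∈ ⟦knew⟧} = {b, c, e, g, h, i, j, k, l}
⟦dog⟧ = {a, b, d, e, f, g, i, j, k, l}
… ∩ ⟦that knew j⟧ = {a, b, d, e, f, g, i, j, k, l} ∩ {b, c, e, g, h, i, j, k, l} = {b, e, g, i, j, k, l}
… ∩ ⟦northern⟧ = {b, e, g, i, j, k, l} ∩ {b, c, d, h, j, l} = {b, j, l}
So ⟦northern dog that knew j⟧ = {b, j, l}.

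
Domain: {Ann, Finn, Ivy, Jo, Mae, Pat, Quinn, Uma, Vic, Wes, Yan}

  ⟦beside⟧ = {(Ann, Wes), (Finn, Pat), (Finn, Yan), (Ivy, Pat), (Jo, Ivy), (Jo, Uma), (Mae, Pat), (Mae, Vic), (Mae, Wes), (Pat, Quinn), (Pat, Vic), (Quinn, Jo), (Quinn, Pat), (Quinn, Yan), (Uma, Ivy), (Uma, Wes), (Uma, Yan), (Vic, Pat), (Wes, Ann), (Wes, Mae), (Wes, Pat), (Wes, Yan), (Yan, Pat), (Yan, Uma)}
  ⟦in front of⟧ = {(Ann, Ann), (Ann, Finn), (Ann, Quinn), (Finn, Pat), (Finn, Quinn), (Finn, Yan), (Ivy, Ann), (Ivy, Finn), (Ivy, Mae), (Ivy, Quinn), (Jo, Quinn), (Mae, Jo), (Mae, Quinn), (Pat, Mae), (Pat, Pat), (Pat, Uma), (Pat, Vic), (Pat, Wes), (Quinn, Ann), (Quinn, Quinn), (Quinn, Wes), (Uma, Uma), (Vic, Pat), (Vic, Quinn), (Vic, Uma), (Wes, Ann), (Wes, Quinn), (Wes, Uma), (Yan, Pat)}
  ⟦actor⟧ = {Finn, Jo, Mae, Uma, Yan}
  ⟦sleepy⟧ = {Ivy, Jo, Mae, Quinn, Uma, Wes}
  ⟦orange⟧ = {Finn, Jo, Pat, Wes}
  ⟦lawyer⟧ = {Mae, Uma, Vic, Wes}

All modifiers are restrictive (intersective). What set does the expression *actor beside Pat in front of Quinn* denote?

⟦beside Pat⟧ = {x : ⟨x, Pat⟩ ∈ ⟦beside⟧} = {Finn, Ivy, Mae, Quinn, Vic, Wes, Yan}
⟦in front of Quinn⟧ = {x : ⟨x, Quinn⟩ ∈ ⟦in front of⟧} = {Ann, Finn, Ivy, Jo, Mae, Quinn, Vic, Wes}
⟦actor⟧ = {Finn, Jo, Mae, Uma, Yan}
… ∩ ⟦beside Pat⟧ = {Finn, Jo, Mae, Uma, Yan} ∩ {Finn, Ivy, Mae, Quinn, Vic, Wes, Yan} = {Finn, Mae, Yan}
… ∩ ⟦in front of Quinn⟧ = {Finn, Mae, Yan} ∩ {Ann, Finn, Ivy, Jo, Mae, Quinn, Vic, Wes} = {Finn, Mae}
So ⟦actor beside Pat in front of Quinn⟧ = {Finn, Mae}.

{Finn, Mae}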